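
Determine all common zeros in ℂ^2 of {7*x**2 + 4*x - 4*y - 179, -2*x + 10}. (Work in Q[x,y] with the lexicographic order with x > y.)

{(5, 4)}

Compute a lex Gröbner basis by Buchberger's algorithm.
f_1 = 7*x**2 + 4*x - 4*y - 179, LT = x**2.
f_2 = -2*x + 10, LT = x.

S(f_1,f_2): lcm = x**2. S = 39/7*x - 4/7*y - 179/7.
  leading term x: subtract (-39/14)·f_2 from 39/7*x - 4/7*y - 179/7 → -4/7*y + 16/7
  leading term y: no divisor's leading term divides it; move -4/7*y to the remainder.
  leading term 1: no divisor's leading term divides it; move 16/7 to the remainder.
  remainder -4/7*y + 16/7 ≠ 0; add h_3 = -4/7*y + 16/7 to the basis.

The other S-polynomials (S(f_1,h_3), S(f_2,h_3)) all reduce to 0 modulo the current basis, so we have a Gröbner basis.
Inter-reduce: drop elements whose leading term is divisible by another's, tail-reduce, and make monic.
Reduced Gröbner basis: {x - 5, y - 4}.

The lex basis is triangular: the last element involves only y. Solving y - 4 = 0 gives y ∈ {4}; substituting each value into the earlier elements determines the remaining variables.
  y = 4: the earlier basis element becomes x - 5 = 0, giving x = 5 — point (5, 4).
Each listed point satisfies every original equation (direct substitution).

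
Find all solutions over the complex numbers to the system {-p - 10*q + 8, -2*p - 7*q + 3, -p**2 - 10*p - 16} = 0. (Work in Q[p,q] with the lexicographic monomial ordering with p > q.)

Compute a lex Gröbner basis by Buchberger's algorithm.
f_1 = -p - 10*q + 8, LT = p.
f_2 = -2*p - 7*q + 3, LT = p.
f_3 = -p**2 - 10*p - 16, LT = p**2.

S(f_1,f_2): lcm = p. S = 13/2*q - 13/2.
  leading term q: no divisor's leading term divides it; move 13/2*q to the remainder.
  leading term 1: no divisor's leading term divides it; move -13/2 to the remainder.
  remainder 13/2*q - 13/2 ≠ 0; add h_4 = 13/2*q - 13/2 to the basis.

The other S-polynomials (S(f_1,f_3), S(f_2,f_3), S(f_1,h_4), S(f_2,h_4), S(f_3,h_4)) all reduce to 0 modulo the current basis, so we have a Gröbner basis.
Inter-reduce: drop elements whose leading term is divisible by another's, tail-reduce, and make monic.
Reduced Gröbner basis: {p + 2, q - 1}.

Since the basis is lex-ordered, q - 1 is univariate in q. Its roots are {1}. Back-substituting each root into the other basis elements fixes the other coordinates.
  q = 1: the earlier basis element becomes p + 2 = 0, giving p = -2 — point (-2, 1).
Substituting each solution back into the original system confirms all equations vanish.

{(-2, 1)}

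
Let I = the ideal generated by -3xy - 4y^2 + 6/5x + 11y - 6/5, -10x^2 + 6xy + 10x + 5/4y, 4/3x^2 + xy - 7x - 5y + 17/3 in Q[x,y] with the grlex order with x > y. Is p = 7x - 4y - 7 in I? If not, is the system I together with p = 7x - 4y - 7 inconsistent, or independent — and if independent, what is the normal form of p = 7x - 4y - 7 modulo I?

First compute the reduced Gröbner basis of I by Buchberger's algorithm.
f_1 = -3xy - 4y^2 + 6/5x + 11y - 6/5, LT = xy.
f_2 = -10x^2 + 6xy + 10x + 5/4y, LT = x^2.
f_3 = 4/3x^2 + xy - 7x - 5y + 17/3, LT = x^2.

S(f_1,f_2): lcm = x^2y. S = 29/15xy^2 - 2/5x^2 - 8/3xy + 1/8y^2 + 2/5x.
  reduce S modulo (f_1, f_2, f_3):
  remainder -116/45y^3 + 1207/120y^2 - 64/75x - 7781/900y + 64/75 ≠ 0; add h_4 = -116/45y^3 + 1207/120y^2 - 64/75x - 7781/900y + 64/75 to the basis.

S(f_1,f_3): lcm = x^2y. S = 7/12xy^2 - 2/5x^2 + 19/12xy + 15/4y^2 + 2/5x - 17/4y.
  reduce S modulo (f_1, f_2, f_3, h_4):
  remainder 52327/69600y^2 + 6439/7250x + 134201/34800y - 6439/7250 ≠ 0; add h_5 = 52327/69600y^2 + 6439/7250x + 134201/34800y - 6439/7250 to the basis.

S(f_2,f_3): lcm = x^2. S = -27/20xy + 17/4x + 29/8y - 17/4.
  reduce S modulo (f_1, f_2, f_3, h_4, h_5):
  remainder 331469/209308x - 65965/6248y - 331469/209308 ≠ 0; add h_6 = 331469/209308x - 65965/6248y - 331469/209308 to the basis.

S(f_1,h_5): lcm = xy^2. S = 4/3y^3 - 309072/261635x^2 - 21592/3905xy - 11/3y^2 + 309072/261635x + 2/5y.
  reduce S modulo (f_1, f_2, f_3, h_4, h_5, h_6):
  remainder -27817238082/159126407y ≠ 0; add h_7 = -27817238082/159126407y to the basis.

The other S-polynomials (S(f_1,h_4), S(f_2,h_4), S(f_3,h_4), S(f_2,h_5), S(f_3,h_5), S(h_4,h_5), S(f_1,h_6), S(f_2,h_6), S(f_3,h_6), S(h_4,h_6), S(h_5,h_6), S(f_1,h_7), S(f_2,h_7), S(f_3,h_7), S(h_4,h_7), S(h_5,h_7), S(h_6,h_7)) all reduce to 0 modulo the current basis, so we have a Gröbner basis.
Inter-reduce: drop elements whose leading term is divisible by another's, tail-reduce, and make monic.
Reduced Gröbner basis: {x - 1, y}.
Label its elements g_1 = x - 1, g_2 = y.

Reduce p = 7x - 4y - 7 modulo G:
  leading term x: subtract (7)·g_1 from 7x - 4y - 7 → -4y
  leading term y: subtract (-4)·g_2 from -4y → 0
  normal form = 0.
Since the normal form is 0, p ∈ I.

7x - 4y - 7 lies in I (it reduces to 0).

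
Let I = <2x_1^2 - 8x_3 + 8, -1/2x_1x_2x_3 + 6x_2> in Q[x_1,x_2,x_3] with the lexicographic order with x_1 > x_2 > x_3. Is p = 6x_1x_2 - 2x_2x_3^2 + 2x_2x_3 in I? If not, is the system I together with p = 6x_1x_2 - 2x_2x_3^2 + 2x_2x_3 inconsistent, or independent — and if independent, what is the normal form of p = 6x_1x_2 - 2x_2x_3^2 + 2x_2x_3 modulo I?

6x_1x_2 - 2x_2x_3^2 + 2x_2x_3 lies in I (it reduces to 0).

First compute the reduced Gröbner basis of I by Buchberger's algorithm.
f_1 = 2x_1^2 - 8x_3 + 8, LT = x_1^2.
f_2 = -1/2x_1x_2x_3 + 6x_2, LT = x_1x_2x_3.

S(f_1,f_2): lcm = x_1^2x_2x_3. S = 12x_1x_2 - 4x_2x_3^2 + 4x_2x_3.
  reduce S modulo (f_1, f_2):
  remainder 12x_1x_2 - 4x_2x_3^2 + 4x_2x_3 ≠ 0; add h_3 = 12x_1x_2 - 4x_2x_3^2 + 4x_2x_3 to the basis.

S(f_2,h_3): lcm = x_1x_2x_3. S = 1/3x_2x_3^3 - 1/3x_2x_3^2 - 12x_2.
  reduce S modulo (f_1, f_2, h_3):
  remainder 1/3x_2x_3^3 - 1/3x_2x_3^2 - 12x_2 ≠ 0; add h_4 = 1/3x_2x_3^3 - 1/3x_2x_3^2 - 12x_2 to the basis.

The other S-polynomials (S(f_1,h_3), S(f_1,h_4), S(f_2,h_4), S(h_3,h_4)) all reduce to 0 modulo the current basis, so we have a Gröbner basis.
Inter-reduce: drop elements whose leading term is divisible by another's, tail-reduce, and make monic.
Reduced Gröbner basis: {x_1^2 - 4x_3 + 4, x_1x_2 - 1/3x_2x_3^2 + 1/3x_2x_3, x_2x_3^3 - x_2x_3^2 - 36x_2}.
Label its elements g_1 = x_1^2 - 4x_3 + 4, g_2 = x_1x_2 - 1/3x_2x_3^2 + 1/3x_2x_3, g_3 = x_2x_3^3 - x_2x_3^2 - 36x_2.

Reduce p = 6x_1x_2 - 2x_2x_3^2 + 2x_2x_3 modulo G:
  leading term x_1x_2: subtract (6)·g_2 from 6x_1x_2 - 2x_2x_3^2 + 2x_2x_3 → 0
  normal form = 0.
Since the normal form is 0, p ∈ I.

The remainder on division by a Gröbner basis is unique — it is the normal form.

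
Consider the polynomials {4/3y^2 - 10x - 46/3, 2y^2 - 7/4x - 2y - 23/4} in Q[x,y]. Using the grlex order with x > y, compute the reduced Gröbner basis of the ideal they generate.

f_1 = 4/3y^2 - 10x - 46/3, LT = y^2.
f_2 = 2y^2 - 7/4x - 2y - 23/4, LT = y^2.

S(f_1,f_2): lcm = y^2. S = -53/8x + y - 69/8.
  leading term x: no divisor's leading term divides it; move -53/8x to the remainder.
  leading term y: no divisor's leading term divides it; move y to the remainder.
  leading term 1: no divisor's leading term divides it; move -69/8 to the remainder.
  remainder -53/8x + y - 69/8 ≠ 0; add g_3 = -53/8x + y - 69/8 to the basis.

The other S-polynomials (S(f_1,g_3), S(f_2,g_3)) all reduce to 0 modulo the current basis, so we have a Gröbner basis.
Inter-reduce: drop elements whose leading term is divisible by another's, tail-reduce, and make monic.

G = {y^2 - 60/53y - 92/53, x - 8/53y + 69/53}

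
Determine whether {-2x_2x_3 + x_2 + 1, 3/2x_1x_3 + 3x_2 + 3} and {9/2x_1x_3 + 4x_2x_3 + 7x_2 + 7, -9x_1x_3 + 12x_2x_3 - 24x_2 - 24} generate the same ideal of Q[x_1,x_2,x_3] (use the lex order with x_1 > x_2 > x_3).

Yes, the ideals are equal.

Two ideals are equal iff their reduced Gröbner bases coincide (the reduced basis is unique for a fixed ordering).
Buchberger on the first generating set:
f_1 = -2x_2x_3 + x_2 + 1, LT = x_2x_3.
f_2 = 3/2x_1x_3 + 3x_2 + 3, LT = x_1x_3.

S(f_1,f_2): lcm = x_1x_2x_3. S = -1/2x_1x_2 - 1/2x_1 - 2x_2^2 - 2x_2.
  leading term x_1x_2: no divisor's leading term divides it; move -1/2x_1x_2 to the remainder.
  leading term x_1: no divisor's leading term divides it; move -1/2x_1 to the remainder.
  leading term x_2^2: no divisor's leading term divides it; move -2x_2^2 to the remainder.
  leading term x_2: no divisor's leading term divides it; move -2x_2 to the remainder.
  remainder -1/2x_1x_2 - 1/2x_1 - 2x_2^2 - 2x_2 ≠ 0; add g_3 = -1/2x_1x_2 - 1/2x_1 - 2x_2^2 - 2x_2 to the basis.

The other S-polynomials (S(f_1,g_3), S(f_2,g_3)) all reduce to 0 modulo the current basis, so we have a Gröbner basis.
Inter-reduce: drop elements whose leading term is divisible by another's, tail-reduce, and make monic.
Reduced Gröbner basis: {x_1x_2 + x_1 + 4x_2^2 + 4x_2, x_1x_3 + 2x_2 + 2, x_2x_3 - 1/2x_2 - 1/2}.

Buchberger on the second generating set:
h_1 = 9/2x_1x_3 + 4x_2x_3 + 7x_2 + 7, LT = x_1x_3.
h_2 = -9x_1x_3 + 12x_2x_3 - 24x_2 - 24, LT = x_1x_3.

S(h_1,h_2): lcm = x_1x_3. S = 20/9x_2x_3 - 10/9x_2 - 10/9.
  leading term x_2x_3: no divisor's leading term divides it; move 20/9x_2x_3 to the remainder.
  leading term x_2: no divisor's leading term divides it; move -10/9x_2 to the remainder.
  leading term 1: no divisor's leading term divides it; move -10/9 to the remainder.
  remainder 20/9x_2x_3 - 10/9x_2 - 10/9 ≠ 0; add k_3 = 20/9x_2x_3 - 10/9x_2 - 10/9 to the basis.

S(h_1,k_3): lcm = x_1x_2x_3. S = 1/2x_1x_2 + 1/2x_1 + 8/9x_2^2x_3 + 14/9x_2^2 + 14/9x_2.
  leading term x_1x_2: no divisor's leading term divides it; move 1/2x_1x_2 to the remainder.
  leading term x_1: no divisor's leading term divides it; move 1/2x_1 to the remainder.
  leading term x_2^2x_3: subtract (2/5x_2)·k_3 from 8/9x_2^2x_3 + 14/9x_2^2 + 14/9x_2 → 2x_2^2 + 2x_2
  leading term x_2^2: no divisor's leading term divides it; move 2x_2^2 to the remainder.
  leading term x_2: no divisor's leading term divides it; move 2x_2 to the remainder.
  remainder 1/2x_1x_2 + 1/2x_1 + 2x_2^2 + 2x_2 ≠ 0; add k_4 = 1/2x_1x_2 + 1/2x_1 + 2x_2^2 + 2x_2 to the basis.

The other S-polynomials (S(h_2,k_3), S(h_1,k_4), S(h_2,k_4), S(k_3,k_4)) all reduce to 0 modulo the current basis, so we have a Gröbner basis.
Inter-reduce: drop elements whose leading term is divisible by another's, tail-reduce, and make monic.
Reduced Gröbner basis: {x_1x_2 + x_1 + 4x_2^2 + 4x_2, x_1x_3 + 2x_2 + 2, x_2x_3 - 1/2x_2 - 1/2}.

The two bases agree; hence the ideals are identical.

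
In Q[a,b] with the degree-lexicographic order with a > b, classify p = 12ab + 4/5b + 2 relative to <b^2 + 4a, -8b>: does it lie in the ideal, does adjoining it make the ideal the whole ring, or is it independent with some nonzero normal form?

First compute the reduced Gröbner basis of I by Buchberger's algorithm.
f_1 = b^2 + 4a, LT = b^2.
f_2 = -8b, LT = b.

S(f_1,f_2): lcm = b^2. S = 4a.
  leading term a: no divisor's leading term divides it; move 4a to the remainder.
  remainder 4a ≠ 0; add h_3 = 4a to the basis.

S(f_1,h_3): leading monomials are coprime, so the S-polynomial reduces to 0 (Buchberger's first criterion).
S(f_2,h_3): leading monomials are coprime, so the S-polynomial reduces to 0 (Buchberger's first criterion).
Every S-polynomial of the final basis reduces to 0, so we have a Gröbner basis.
Inter-reduce: drop elements whose leading term is divisible by another's, tail-reduce, and make monic.
Reduced Gröbner basis: {a, b}.
Label its elements g_1 = a, g_2 = b.

Reduce p = 12ab + 4/5b + 2 modulo G:
  leading term ab: subtract (12b)·g_1 from 12ab + 4/5b + 2 → 4/5b + 2
  leading term b: subtract (4/5)·g_2 from 4/5b + 2 → 2
  leading term 1: no divisor's leading term divides it; move 2 to the remainder.
  normal form = 2.
The normal form is nonzero, so p ∉ I. Since p minus its normal form lies in I, I + (p) = I + (r) where r = 2; decide whether this ideal is the whole ring.
Here r = 2 is a nonzero constant, hence a unit: 1 ∈ I + (p), the Gröbner basis of I + (p) is {1}, and the enlarged system has no common solution — adjoining p is inconsistent.

The remainder on division by a Gröbner basis is unique — it is the normal form.

Adjoining 12ab + 4/5b + 2 makes the ideal the whole ring: the system is inconsistent.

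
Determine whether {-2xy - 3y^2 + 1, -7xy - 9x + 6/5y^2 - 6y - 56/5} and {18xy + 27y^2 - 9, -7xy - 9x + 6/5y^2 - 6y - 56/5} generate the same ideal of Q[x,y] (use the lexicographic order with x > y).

Yes, the ideals are equal.

Two ideals are equal iff their reduced Gröbner bases coincide (the reduced basis is unique for a fixed ordering).
Buchberger on the first generating set:
f_1 = -2xy - 3y^2 + 1, LT = xy.
f_2 = -7xy - 9x + 6/5y^2 - 6y - 56/5, LT = xy.

S(f_1,f_2): lcm = xy. S = -9/7x + 117/70y^2 - 6/7y - 21/10.
  reduce S modulo (f_1, f_2):
  remainder -9/7x + 117/70y^2 - 6/7y - 21/10 ≠ 0; add g_3 = -9/7x + 117/70y^2 - 6/7y - 21/10 to the basis.

S(f_1,g_3): lcm = xy. S = 13/10y^3 + 5/6y^2 - 49/30y - 1/2.
  reduce S modulo (f_1, f_2, g_3):
  remainder 13/10y^3 + 5/6y^2 - 49/30y - 1/2 ≠ 0; add g_4 = 13/10y^3 + 5/6y^2 - 49/30y - 1/2 to the basis.

The other S-polynomials (S(f_2,g_3), S(f_1,g_4), S(f_2,g_4), S(g_3,g_4)) all reduce to 0 modulo the current basis, so we have a Gröbner basis.
Inter-reduce: drop elements whose leading term is divisible by another's, tail-reduce, and make monic.
Reduced Gröbner basis: {x - 13/10y^2 + 2/3y + 49/30, y^3 + 25/39y^2 - 49/39y - 5/13}.

Buchberger on the second generating set:
h_1 = 18xy + 27y^2 - 9, LT = xy.
h_2 = -7xy - 9x + 6/5y^2 - 6y - 56/5, LT = xy.

S(h_1,h_2): lcm = xy. S = -9/7x + 117/70y^2 - 6/7y - 21/10.
  reduce S modulo (h_1, h_2):
  remainder -9/7x + 117/70y^2 - 6/7y - 21/10 ≠ 0; add k_3 = -9/7x + 117/70y^2 - 6/7y - 21/10 to the basis.

S(h_1,k_3): lcm = xy. S = 13/10y^3 + 5/6y^2 - 49/30y - 1/2.
  reduce S modulo (h_1, h_2, k_3):
  remainder 13/10y^3 + 5/6y^2 - 49/30y - 1/2 ≠ 0; add k_4 = 13/10y^3 + 5/6y^2 - 49/30y - 1/2 to the basis.

The other S-polynomials (S(h_2,k_3), S(h_1,k_4), S(h_2,k_4), S(k_3,k_4)) all reduce to 0 modulo the current basis, so we have a Gröbner basis.
Inter-reduce: drop elements whose leading term is divisible by another's, tail-reduce, and make monic.
Reduced Gröbner basis: {x - 13/10y^2 + 2/3y + 49/30, y^3 + 25/39y^2 - 49/39y - 5/13}.

Same reduced basis, so the two generating sets span the same ideal.
The choice of monomial ordering does not affect the verdict — as long as both bases are computed under the same ordering, their equality decides ideal equality.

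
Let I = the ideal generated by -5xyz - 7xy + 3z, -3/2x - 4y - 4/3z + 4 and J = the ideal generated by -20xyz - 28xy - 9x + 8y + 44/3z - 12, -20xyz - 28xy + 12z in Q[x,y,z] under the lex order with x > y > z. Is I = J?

For a fixed monomial order, each ideal has a unique reduced Gröbner basis; comparing bases decides equality.
Buchberger on the first generating set:
f_1 = -5xyz - 7xy + 3z, LT = xyz.
f_2 = -3/2x - 4y - 4/3z + 4, LT = x.

S(f_1,f_2): lcm = xyz. S = 7/5xy - 8/3y^2z - 8/9yz^2 + 8/3yz - 3/5z.
  reduce S modulo (f_1, f_2):
  remainder -8/3y^2z - 56/15y^2 - 8/9yz^2 + 64/45yz + 56/15y - 3/5z ≠ 0; add g_3 = -8/3y^2z - 56/15y^2 - 8/9yz^2 + 64/45yz + 56/15y - 3/5z to the basis.

The other S-polynomials (S(f_1,g_3), S(f_2,g_3)) all reduce to 0 modulo the current basis, so we have a Gröbner basis.
Inter-reduce: drop elements whose leading term is divisible by another's, tail-reduce, and make monic.
Reduced Gröbner basis: {x + 8/3y + 8/9z - 8/3, y^2z + 7/5y^2 + 1/3yz^2 - 8/15yz - 7/5y + 9/40z}.

Buchberger on the second generating set:
h_1 = -20xyz - 28xy - 9x + 8y + 44/3z - 12, LT = xyz.
h_2 = -20xyz - 28xy + 12z, LT = xyz.

S(h_1,h_2): lcm = xyz. S = 9/20x - 2/5y - 2/15z + 3/5.
  reduce S modulo (h_1, h_2):
  remainder 9/20x - 2/5y - 2/15z + 3/5 ≠ 0; add k_3 = 9/20x - 2/5y - 2/15z + 3/5 to the basis.

S(h_1,k_3): lcm = xyz. S = 7/5xy + 9/20x + 8/9y^2z + 8/27yz^2 - 4/3yz - 2/5y - 11/15z + 3/5.
  reduce S modulo (h_1, h_2, k_3):
  remainder 8/9y^2z + 56/45y^2 + 8/27yz^2 - 124/135yz - 28/15y - 3/5z ≠ 0; add k_4 = 8/9y^2z + 56/45y^2 + 8/27yz^2 - 124/135yz - 28/15y - 3/5z to the basis.

The other S-polynomials (S(h_2,k_3), S(h_1,k_4), S(h_2,k_4), S(k_3,k_4)) all reduce to 0 modulo the current basis, so we have a Gröbner basis.
Inter-reduce: drop elements whose leading term is divisible by another's, tail-reduce, and make monic.
Reduced Gröbner basis: {x - 8/9y - 8/27z + 4/3, y^2z + 7/5y^2 + 1/3yz^2 - 31/30yz - 21/10y - 27/40z}.

These differ, so the ideals are not equal.
The same test decides containment: I ⊆ J iff every generator of I reduces to 0 modulo a Gröbner basis of J.

No, the ideals differ.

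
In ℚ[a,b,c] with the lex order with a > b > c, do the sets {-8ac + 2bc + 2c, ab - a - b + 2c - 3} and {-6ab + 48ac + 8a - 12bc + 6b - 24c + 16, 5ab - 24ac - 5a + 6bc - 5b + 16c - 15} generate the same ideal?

No, the ideals differ.

Since reduced Gröbner bases are canonical representatives of ideals under a given ordering, it suffices to compute and compare them.
Buchberger on the first generating set:
f_1 = -8ac + 2bc + 2c, LT = ac.
f_2 = ab - a - b + 2c - 3, LT = ab.

S(f_1,f_2): lcm = abc. S = ac - ¼b²c + ¾bc - 2c² + 3c.
  reduce S modulo (f_1, f_2):
  remainder -¼b²c + bc - 2c² + 13/4c ≠ 0; add g_3 = -¼b²c + bc - 2c² + 13/4c to the basis.

The other S-polynomials (S(f_1,g_3), S(f_2,g_3)) all reduce to 0 modulo the current basis, so we have a Gröbner basis.
Inter-reduce: drop elements whose leading term is divisible by another's, tail-reduce, and make monic.
Reduced Gröbner basis: {ab - a - b + 2c - 3, ac - ¼bc - ¼c, b²c - 4bc + 8c² - 13c}.

Buchberger on the second generating set:
h_1 = -6ab + 48ac + 8a - 12bc + 6b - 24c + 16, LT = ab.
h_2 = 5ab - 24ac - 5a + 6bc - 5b + 16c - 15, LT = ab.

S(h_1,h_2): lcm = ab. S = -16/5ac - ⅓a + ⅘bc + ⅘c + ⅓.
  reduce S modulo (h_1, h_2):
  remainder -16/5ac - ⅓a + ⅘bc + ⅘c + ⅓ ≠ 0; add k_3 = -16/5ac - ⅓a + ⅘bc + ⅘c + ⅓ to the basis.

S(h_1,k_3): lcm = abc. S = -5/48ab - 8ac² - 4/3ac + ¼b²c + 2bc² - ¾bc + 5/48b + 4c² - 8/3c.
  reduce S modulo (h_1, h_2, k_3):
  remainder ¼b²c - ⅞bc + 2c² - 41/12c - 5/12 ≠ 0; add k_4 = ¼b²c - ⅞bc + 2c² - 41/12c - 5/12 to the basis.

The other S-polynomials (S(h_2,k_3), S(h_1,k_4), S(h_2,k_4), S(k_3,k_4)) all reduce to 0 modulo the current basis, so we have a Gröbner basis.
Inter-reduce: drop elements whose leading term is divisible by another's, tail-reduce, and make monic.
Reduced Gröbner basis: {ab - ½a - b + 2c - 7/2, ac + 5/48a - ¼bc - ¼c - 5/48, b²c - 7/2bc + 8c² - 41/3c - 5/3}.

These differ, so the ideals are not equal.
The choice of monomial ordering does not affect the verdict — as long as both bases are computed under the same ordering, their equality decides ideal equality.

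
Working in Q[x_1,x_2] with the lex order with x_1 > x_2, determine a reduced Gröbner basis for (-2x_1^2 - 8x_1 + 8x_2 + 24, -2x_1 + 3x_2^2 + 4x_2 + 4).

G = {x_1 - 3/2x_2^2 - 2x_2 - 2, x_2^4 + 8/3x_2^3 + 64/9x_2^2 + 16/3x_2}

f_1 = -2x_1^2 - 8x_1 + 8x_2 + 24, LT = x_1^2.
f_2 = -2x_1 + 3x_2^2 + 4x_2 + 4, LT = x_1.

S(f_1,f_2): lcm = x_1^2. S = 3/2x_1x_2^2 + 2x_1x_2 + 6x_1 - 4x_2 - 12.
  leading term x_1x_2^2: subtract (-3/4x_2^2)·f_2 from 3/2x_1x_2^2 + 2x_1x_2 + 6x_1 - 4x_2 - 12 → 2x_1x_2 + 6x_1 + 9/4x_2^4 + 3x_2^3 + 3x_2^2 - 4x_2 - 12
  leading term x_1x_2: subtract (-x_2)·f_2 from 2x_1x_2 + 6x_1 + 9/4x_2^4 + 3x_2^3 + 3x_2^2 - 4x_2 - 12 → 6x_1 + 9/4x_2^4 + 6x_2^3 + 7x_2^2 - 12
  leading term x_1: subtract (-3)·f_2 from 6x_1 + 9/4x_2^4 + 6x_2^3 + 7x_2^2 - 12 → 9/4x_2^4 + 6x_2^3 + 16x_2^2 + 12x_2
  leading term x_2^4: no divisor's leading term divides it; move 9/4x_2^4 to the remainder.
  leading term x_2^3: no divisor's leading term divides it; move 6x_2^3 to the remainder.
  leading term x_2^2: no divisor's leading term divides it; move 16x_2^2 to the remainder.
  leading term x_2: no divisor's leading term divides it; move 12x_2 to the remainder.
  remainder 9/4x_2^4 + 6x_2^3 + 16x_2^2 + 12x_2 ≠ 0; add g_3 = 9/4x_2^4 + 6x_2^3 + 16x_2^2 + 12x_2 to the basis.

S(f_1,g_3): leading monomials are coprime, so the S-polynomial reduces to 0 (Buchberger's first criterion).
S(f_2,g_3): leading monomials are coprime, so the S-polynomial reduces to 0 (Buchberger's first criterion).
Every S-polynomial of the final basis reduces to 0, so we have a Gröbner basis.
Inter-reduce: drop elements whose leading term is divisible by another's, tail-reduce, and make monic.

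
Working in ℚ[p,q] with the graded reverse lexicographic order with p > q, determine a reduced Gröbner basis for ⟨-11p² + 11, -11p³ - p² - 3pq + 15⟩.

f_1 = -11p² + 11, LT = p².
f_2 = -11p³ - p² - 3pq + 15, LT = p³.

S(f_1,f_2): lcm = p³. S = -1/11p² - 3/11pq - p + 15/11.
  leading term p²: subtract (1/121)·f_1 from -1/11p² - 3/11pq - p + 15/11 → -3/11pq - p + 14/11
  leading term pq: no divisor's leading term divides it; move -3/11pq to the remainder.
  leading term p: no divisor's leading term divides it; move -p to the remainder.
  leading term 1: no divisor's leading term divides it; move 14/11 to the remainder.
  remainder -3/11pq - p + 14/11 ≠ 0; add g_3 = -3/11pq - p + 14/11 to the basis.

S(f_1,g_3): lcm = p²q. S = -11/3p² + 14/3p - q.
  leading term p²: subtract (⅓)·f_1 from -11/3p² + 14/3p - q → 14/3p - q - 11/3
  leading term p: no divisor's leading term divides it; move 14/3p to the remainder.
  leading term q: no divisor's leading term divides it; move -q to the remainder.
  leading term 1: no divisor's leading term divides it; move -11/3 to the remainder.
  remainder 14/3p - q - 11/3 ≠ 0; add g_4 = 14/3p - q - 11/3 to the basis.

S(f_2,g_3): lcm = p³q. S = -11/3p³ + 1/11p²q + 3/11pq² + 14/3p² - 15/11q.
  leading term p³: subtract (⅓p)·f_1 from -11/3p³ + 1/11p²q + 3/11pq² + 14/3p² - 15/11q → 1/11p²q + 3/11pq² + 14/3p² - 11/3p - 15/11q
  leading term p²q: subtract (-1/121q)·f_1 from 1/11p²q + 3/11pq² + 14/3p² - 11/3p - 15/11q → 3/11pq² + 14/3p² - 11/3p - 14/11q
  leading term pq²: subtract (-q)·g_3 from 3/11pq² + 14/3p² - 11/3p - 14/11q → 14/3p² - pq - 11/3p
  leading term p²: subtract (-14/33)·f_1 from 14/3p² - pq - 11/3p → -pq - 11/3p + 14/3
  leading term pq: subtract (11/3)·g_3 from -pq - 11/3p + 14/3 → 0
  remainder 0.

S(f_1,g_4): lcm = p². S = 3/14pq + 11/14p - 1.
  leading term pq: subtract (-11/14)·g_3 from 3/14pq + 11/14p - 1 → 0
  remainder 0.

S(f_2,g_4): lcm = p³. S = 3/14p²q + 135/154p² + 3/11pq - 15/11.
  leading term p²q: subtract (-3/154q)·f_1 from 3/14p²q + 135/154p² + 3/11pq - 15/11 → 135/154p² + 3/11pq + 3/14q - 15/11
  leading term p²: subtract (-135/1694)·f_1 from 135/154p² + 3/11pq + 3/14q - 15/11 → 3/11pq + 3/14q - 75/154
  leading term pq: subtract (-1)·g_3 from 3/11pq + 3/14q - 75/154 → -p + 3/14q + 11/14
  leading term p: subtract (-3/14)·g_4 from -p + 3/14q + 11/14 → 0
  remainder 0.

S(g_3,g_4): lcm = pq. S = 3/14q² + 11/3p + 11/14q - 14/3.
  leading term q²: no divisor's leading term divides it; move 3/14q² to the remainder.
  leading term p: subtract (11/14)·g_4 from 11/3p + 11/14q - 14/3 → 11/7q - 25/14
  leading term q: no divisor's leading term divides it; move 11/7q to the remainder.
  leading term 1: no divisor's leading term divides it; move -25/14 to the remainder.
  remainder 3/14q² + 11/7q - 25/14 ≠ 0; add g_5 = 3/14q² + 11/7q - 25/14 to the basis.

S(f_1,g_5): leading monomials are coprime, so the S-polynomial reduces to 0 (Buchberger's first criterion).
S(f_2,g_5): leading monomials are coprime, so the S-polynomial reduces to 0 (Buchberger's first criterion).
S(g_3,g_5): lcm = pq². S = -11/3pq + 25/3p - 14/3q.
  leading term pq: subtract (121/9)·g_3 from -11/3pq + 25/3p - 14/3q → 196/9p - 14/3q - 154/9
  leading term p: subtract (14/3)·g_4 from 196/9p - 14/3q - 154/9 → 0
  remainder 0.

S(g_4,g_5): leading monomials are coprime, so the S-polynomial reduces to 0 (Buchberger's first criterion).
Every S-polynomial of the final basis reduces to 0, so we have a Gröbner basis.
Inter-reduce: drop elements whose leading term is divisible by another's, tail-reduce, and make monic.

G = {q² + 22/3q - 25/3, p - 3/14q - 11/14}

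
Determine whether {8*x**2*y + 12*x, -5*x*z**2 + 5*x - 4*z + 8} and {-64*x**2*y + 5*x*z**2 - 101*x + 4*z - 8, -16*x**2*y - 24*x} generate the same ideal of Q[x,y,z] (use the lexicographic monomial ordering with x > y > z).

Yes, the ideals are equal.

For a fixed monomial order, each ideal has a unique reduced Gröbner basis; comparing bases decides equality.
Buchberger on the first generating set:
f_1 = 8*x**2*y + 12*x, LT = x**2*y.
f_2 = -5*x*z**2 + 5*x - 4*z + 8, LT = x*z**2.

S(f_1,f_2): lcm = x**2*y*z**2. S = x**2*y - 4/5*x*y*z + 8/5*x*y + 3/2*x*z**2.
  reduce S modulo (f_1, f_2):
  remainder -4/5*x*y*z + 8/5*x*y - 6/5*z + 12/5 ≠ 0; add g_3 = -4/5*x*y*z + 8/5*x*y - 6/5*z + 12/5 to the basis.

S(f_2,g_3): lcm = x*y*z**2. S = 2*x*y*z - x*y + 4/5*y*z - 8/5*y - 3/2*z**2 + 3*z.
  reduce S modulo (f_1, f_2, g_3):
  remainder 3*x*y + 4/5*y*z - 8/5*y - 3/2*z**2 + 6 ≠ 0; add g_4 = 3*x*y + 4/5*y*z - 8/5*y - 3/2*z**2 + 6 to the basis.

S(f_2,g_4): lcm = x*y*z**2. S = -x*y - 4/15*y*z**3 + 8/15*y*z**2 + 4/5*y*z - 8/5*y + 1/2*z**4 - 2*z**2.
  reduce S modulo (f_1, f_2, g_3, g_4):
  remainder -4/15*y*z**3 + 8/15*y*z**2 + 16/15*y*z - 32/15*y + 1/2*z**4 - 5/2*z**2 + 2 ≠ 0; add g_5 = -4/15*y*z**3 + 8/15*y*z**2 + 16/15*y*z - 32/15*y + 1/2*z**4 - 5/2*z**2 + 2 to the basis.

S(g_3,g_4): lcm = x*y*z. S = -2*x*y - 4/15*y*z**2 + 8/15*y*z + 1/2*z**3 - 1/2*z - 3.
  reduce S modulo (f_1, f_2, g_3, g_4, g_5):
  remainder -4/15*y*z**2 + 16/15*y*z - 16/15*y + 1/2*z**3 - z**2 - 1/2*z + 1 ≠ 0; add g_6 = -4/15*y*z**2 + 16/15*y*z - 16/15*y + 1/2*z**3 - z**2 - 1/2*z + 1 to the basis.

The other S-polynomials (S(f_1,g_3), S(f_1,g_4), S(f_1,g_5), S(f_2,g_5), S(g_3,g_5), S(g_4,g_5), S(f_1,g_6), S(f_2,g_6), S(g_3,g_6), S(g_4,g_6), S(g_5,g_6)) all reduce to 0 modulo the current basis, so we have a Gröbner basis.
Inter-reduce: drop elements whose leading term is divisible by another's, tail-reduce, and make monic.
Reduced Gröbner basis: {x*y + 4/15*y*z - 8/15*y - 1/2*z**2 + 2, x*z**2 - x + 4/5*z - 8/5, y*z**2 - 4*y*z + 4*y - 15/8*z**3 + 15/4*z**2 + 15/8*z - 15/4}.

Buchberger on the second generating set:
h_1 = -64*x**2*y + 5*x*z**2 - 101*x + 4*z - 8, LT = x**2*y.
h_2 = -16*x**2*y - 24*x, LT = x**2*y.

S(h_1,h_2): lcm = x**2*y. S = -5/64*x*z**2 + 5/64*x - 1/16*z + 1/8.
  reduce S modulo (h_1, h_2):
  remainder -5/64*x*z**2 + 5/64*x - 1/16*z + 1/8 ≠ 0; add k_3 = -5/64*x*z**2 + 5/64*x - 1/16*z + 1/8 to the basis.

S(h_1,k_3): lcm = x**2*y*z**2. S = x**2*y - 4/5*x*y*z + 8/5*x*y - 5/64*x*z**4 + 101/64*x*z**2 - 1/16*z**3 + 1/8*z**2.
  reduce S modulo (h_1, h_2, k_3):
  remainder -4/5*x*y*z + 8/5*x*y - 6/5*z + 12/5 ≠ 0; add k_4 = -4/5*x*y*z + 8/5*x*y - 6/5*z + 12/5 to the basis.

S(k_3,k_4): lcm = x*y*z**2. S = 2*x*y*z - x*y + 4/5*y*z - 8/5*y - 3/2*z**2 + 3*z.
  reduce S modulo (h_1, h_2, k_3, k_4):
  remainder 3*x*y + 4/5*y*z - 8/5*y - 3/2*z**2 + 6 ≠ 0; add k_5 = 3*x*y + 4/5*y*z - 8/5*y - 3/2*z**2 + 6 to the basis.

S(k_3,k_5): lcm = x*y*z**2. S = -x*y - 4/15*y*z**3 + 8/15*y*z**2 + 4/5*y*z - 8/5*y + 1/2*z**4 - 2*z**2.
  reduce S modulo (h_1, h_2, k_3, k_4, k_5):
  remainder -4/15*y*z**3 + 8/15*y*z**2 + 16/15*y*z - 32/15*y + 1/2*z**4 - 5/2*z**2 + 2 ≠ 0; add k_6 = -4/15*y*z**3 + 8/15*y*z**2 + 16/15*y*z - 32/15*y + 1/2*z**4 - 5/2*z**2 + 2 to the basis.

S(k_4,k_5): lcm = x*y*z. S = -2*x*y - 4/15*y*z**2 + 8/15*y*z + 1/2*z**3 - 1/2*z - 3.
  reduce S modulo (h_1, h_2, k_3, k_4, k_5, k_6):
  remainder -4/15*y*z**2 + 16/15*y*z - 16/15*y + 1/2*z**3 - z**2 - 1/2*z + 1 ≠ 0; add k_7 = -4/15*y*z**2 + 16/15*y*z - 16/15*y + 1/2*z**3 - z**2 - 1/2*z + 1 to the basis.

The other S-polynomials (S(h_2,k_3), S(h_1,k_4), S(h_2,k_4), S(h_1,k_5), S(h_2,k_5), S(h_1,k_6), S(h_2,k_6), S(k_3,k_6), S(k_4,k_6), S(k_5,k_6), S(h_1,k_7), S(h_2,k_7), S(k_3,k_7), S(k_4,k_7), S(k_5,k_7), S(k_6,k_7)) all reduce to 0 modulo the current basis, so we have a Gröbner basis.
Inter-reduce: drop elements whose leading term is divisible by another's, tail-reduce, and make monic.
Reduced Gröbner basis: {x*y + 4/15*y*z - 8/15*y - 1/2*z**2 + 2, x*z**2 - x + 4/5*z - 8/5, y*z**2 - 4*y*z + 4*y - 15/8*z**3 + 15/4*z**2 + 15/8*z - 15/4}.

These coincide, so the ideals are equal.
The choice of monomial ordering does not affect the verdict — as long as both bases are computed under the same ordering, their equality decides ideal equality.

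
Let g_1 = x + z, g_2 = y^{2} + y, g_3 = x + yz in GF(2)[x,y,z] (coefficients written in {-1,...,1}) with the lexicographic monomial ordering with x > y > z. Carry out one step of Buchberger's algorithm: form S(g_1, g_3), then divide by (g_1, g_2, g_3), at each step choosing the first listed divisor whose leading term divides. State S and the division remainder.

S(g_1, g_3) = yz + z; remainder on division = yz + z.

lcm(LM(g_1), LM(g_3)) = x.
S = (lcm/LT(g_1))·g_1 − (lcm/LT(g_3))·g_3 = yz + z.
Reduce S modulo (g_1, g_2, g_3) in that order:
  leading term yz: no divisor's leading term divides it; move yz to the remainder.
  leading term z: no divisor's leading term divides it; move z to the remainder.
The remainder yz + z is nonzero, so it would be added as the next basis element.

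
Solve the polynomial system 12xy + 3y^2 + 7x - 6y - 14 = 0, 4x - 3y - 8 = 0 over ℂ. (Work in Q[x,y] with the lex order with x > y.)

{(35/64, -31/16), (2, 0)}

Compute a lex Gröbner basis by Buchberger's algorithm.
f_1 = 12xy + 7x + 3y^2 - 6y - 14, LT = xy.
f_2 = 4x - 3y - 8, LT = x.

S(f_1,f_2): lcm = xy. S = 7/12x + y^2 + 3/2y - 7/6.
  leading term x: subtract (7/48)·f_2 from 7/12x + y^2 + 3/2y - 7/6 → y^2 + 31/16y
  leading term y^2: no divisor's leading term divides it; move y^2 to the remainder.
  leading term y: no divisor's leading term divides it; move 31/16y to the remainder.
  remainder y^2 + 31/16y ≠ 0; add h_3 = y^2 + 31/16y to the basis.

The other S-polynomials (S(f_1,h_3), S(f_2,h_3)) all reduce to 0 modulo the current basis, so we have a Gröbner basis.
Inter-reduce: drop elements whose leading term is divisible by another's, tail-reduce, and make monic.
Reduced Gröbner basis: {x - 3/4y - 2, y^2 + 31/16y}.

Since the basis is lex-ordered, y^2 + 31/16y is univariate in y. Its roots are {-31/16, 0}. Back-substituting each root into the other basis elements fixes the other coordinates.
  y = -31/16: the earlier basis element becomes x - 35/64 = 0, giving x = 35/64 — point (35/64, -31/16).
  y = 0: the earlier basis element becomes x - 2 = 0, giving x = 2 — point (2, 0).
Check: every point annihilates each of the original generators.
This is the nonlinear analogue of row-reducing a linear system.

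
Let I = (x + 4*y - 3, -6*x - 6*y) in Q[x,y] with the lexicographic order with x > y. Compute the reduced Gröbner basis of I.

G = {x + 1, y - 1}

The reduced Gröbner basis is the canonical form of the ideal for this ordering.

f_1 = x + 4*y - 3, LT = x.
f_2 = -6*x - 6*y, LT = x.

S(f_1,f_2): lcm = x. S = 3*y - 3.
  leading term y: no divisor's leading term divides it; move 3*y to the remainder.
  leading term 1: no divisor's leading term divides it; move -3 to the remainder.
  remainder 3*y - 3 ≠ 0; add g_3 = 3*y - 3 to the basis.

The other S-polynomials (S(f_1,g_3), S(f_2,g_3)) all reduce to 0 modulo the current basis, so we have a Gröbner basis.
Inter-reduce: drop elements whose leading term is divisible by another's, tail-reduce, and make monic.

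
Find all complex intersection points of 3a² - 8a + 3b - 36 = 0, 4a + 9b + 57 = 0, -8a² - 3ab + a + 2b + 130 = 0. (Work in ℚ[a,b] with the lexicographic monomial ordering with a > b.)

{(-3, -5)}

Compute a lex Gröbner basis by Buchberger's algorithm.
f_1 = 3a² - 8a + 3b - 36, LT = a².
f_2 = 4a + 9b + 57, LT = a.
f_3 = -8a² - 3ab + a + 2b + 130, LT = a².

S(f_1,f_2): lcm = a². S = -9/4ab - 203/12a + b - 12.
  leading term ab: subtract (-9/16b)·f_2 from -9/4ab - 203/12a + b - 12 → -203/12a + 81/16b² + 529/16b - 12
  leading term a: subtract (-203/48)·f_2 from -203/12a + 81/16b² + 529/16b - 12 → 81/16b² + 569/8b + 3665/16
  leading term b²: no divisor's leading term divides it; move 81/16b² to the remainder.
  leading term b: no divisor's leading term divides it; move 569/8b to the remainder.
  leading term 1: no divisor's leading term divides it; move 3665/16 to the remainder.
  remainder 81/16b² + 569/8b + 3665/16 ≠ 0; add h_4 = 81/16b² + 569/8b + 3665/16 to the basis.

S(f_1,f_3): lcm = a². S = -⅜ab - 61/24a + 5/4b + 17/4.
  leading term ab: subtract (-3/32b)·f_2 from -⅜ab - 61/24a + 5/4b + 17/4 → -61/24a + 27/32b² + 211/32b + 17/4
  leading term a: subtract (-61/96)·f_2 from -61/24a + 27/32b² + 211/32b + 17/4 → 27/32b² + 197/16b + 1295/32
  leading term b²: subtract (⅙)·h_4 from 27/32b² + 197/16b + 1295/32 → 11/24b + 55/24
  leading term b: no divisor's leading term divides it; move 11/24b to the remainder.
  leading term 1: no divisor's leading term divides it; move 55/24 to the remainder.
  remainder 11/24b + 55/24 ≠ 0; add h_5 = 11/24b + 55/24 to the basis.

The other S-polynomials (S(f_2,f_3), S(f_1,h_4), S(f_2,h_4), S(f_3,h_4), S(f_1,h_5), S(f_2,h_5), S(f_3,h_5), S(h_4,h_5)) all reduce to 0 modulo the current basis, so we have a Gröbner basis.
Inter-reduce: drop elements whose leading term is divisible by another's, tail-reduce, and make monic.
Reduced Gröbner basis: {a + 3, b + 5}.

A lex Gröbner basis eliminates variables successively. Here b + 5 depends only on b, with roots {-5}; lifting each root through the earlier basis elements recovers the full solutions.
  b = -5: the earlier basis element becomes a + 3 = 0, giving a = -3 — point (-3, -5).
Substituting each solution back into the original system confirms all equations vanish.
This is the nonlinear analogue of row-reducing a linear system.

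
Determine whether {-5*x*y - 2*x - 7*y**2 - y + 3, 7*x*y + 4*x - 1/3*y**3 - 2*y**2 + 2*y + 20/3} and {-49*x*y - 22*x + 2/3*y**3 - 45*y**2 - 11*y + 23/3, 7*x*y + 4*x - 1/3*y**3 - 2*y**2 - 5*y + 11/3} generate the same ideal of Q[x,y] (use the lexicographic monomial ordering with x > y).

For a fixed monomial order, each ideal has a unique reduced Gröbner basis; comparing bases decides equality.
Buchberger on the first generating set:
f_1 = -5*x*y - 2*x - 7*y**2 - y + 3, LT = x*y.
f_2 = 7*x*y + 4*x - 1/3*y**3 - 2*y**2 + 2*y + 20/3, LT = x*y.

S(f_1,f_2): lcm = x*y. S = -6/35*x + 1/21*y**3 + 59/35*y**2 - 3/35*y - 163/105.
  leading term x: no divisor's leading term divides it; move -6/35*x to the remainder.
  leading term y**3: no divisor's leading term divides it; move 1/21*y**3 to the remainder.
  leading term y**2: no divisor's leading term divides it; move 59/35*y**2 to the remainder.
  leading term y: no divisor's leading term divides it; move -3/35*y to the remainder.
  leading term 1: no divisor's leading term divides it; move -163/105 to the remainder.
  remainder -6/35*x + 1/21*y**3 + 59/35*y**2 - 3/35*y - 163/105 ≠ 0; add g_3 = -6/35*x + 1/21*y**3 + 59/35*y**2 - 3/35*y - 163/105 to the basis.

S(f_1,g_3): lcm = x*y. S = 2/5*x + 5/18*y**4 + 59/6*y**3 + 9/10*y**2 - 797/90*y - 3/5.
  leading term x: subtract (-7/3)·g_3 from 2/5*x + 5/18*y**4 + 59/6*y**3 + 9/10*y**2 - 797/90*y - 3/5 → 5/18*y**4 + 179/18*y**3 + 29/6*y**2 - 163/18*y - 38/9
  leading term y**4: no divisor's leading term divides it; move 5/18*y**4 to the remainder.
  leading term y**3: no divisor's leading term divides it; move 179/18*y**3 to the remainder.
  leading term y**2: no divisor's leading term divides it; move 29/6*y**2 to the remainder.
  leading term y: no divisor's leading term divides it; move -163/18*y to the remainder.
  leading term 1: no divisor's leading term divides it; move -38/9 to the remainder.
  remainder 5/18*y**4 + 179/18*y**3 + 29/6*y**2 - 163/18*y - 38/9 ≠ 0; add g_4 = 5/18*y**4 + 179/18*y**3 + 29/6*y**2 - 163/18*y - 38/9 to the basis.

The other S-polynomials (S(f_2,g_3), S(f_1,g_4), S(f_2,g_4), S(g_3,g_4)) all reduce to 0 modulo the current basis, so we have a Gröbner basis.
Inter-reduce: drop elements whose leading term is divisible by another's, tail-reduce, and make monic.
Reduced Gröbner basis: {x - 5/18*y**3 - 59/6*y**2 + 1/2*y + 163/18, y**4 + 179/5*y**3 + 87/5*y**2 - 163/5*y - 76/5}.

Buchberger on the second generating set:
h_1 = -49*x*y - 22*x + 2/3*y**3 - 45*y**2 - 11*y + 23/3, LT = x*y.
h_2 = 7*x*y + 4*x - 1/3*y**3 - 2*y**2 - 5*y + 11/3, LT = x*y.

S(h_1,h_2): lcm = x*y. S = -6/49*x + 5/147*y**3 + 59/49*y**2 + 46/49*y - 100/147.
  leading term x: no divisor's leading term divides it; move -6/49*x to the remainder.
  leading term y**3: no divisor's leading term divides it; move 5/147*y**3 to the remainder.
  leading term y**2: no divisor's leading term divides it; move 59/49*y**2 to the remainder.
  leading term y: no divisor's leading term divides it; move 46/49*y to the remainder.
  leading term 1: no divisor's leading term divides it; move -100/147 to the remainder.
  remainder -6/49*x + 5/147*y**3 + 59/49*y**2 + 46/49*y - 100/147 ≠ 0; add k_3 = -6/49*x + 5/147*y**3 + 59/49*y**2 + 46/49*y - 100/147 to the basis.

S(h_1,k_3): lcm = x*y. S = 22/49*x + 5/18*y**4 + 2887/294*y**3 + 1262/147*y**2 - 2351/441*y - 23/147.
  leading term x: subtract (-11/3)·k_3 from 22/49*x + 5/18*y**4 + 2887/294*y**3 + 1262/147*y**2 - 2351/441*y - 23/147 → 5/18*y**4 + 179/18*y**3 + 13*y**2 - 17/9*y - 167/63
  leading term y**4: no divisor's leading term divides it; move 5/18*y**4 to the remainder.
  leading term y**3: no divisor's leading term divides it; move 179/18*y**3 to the remainder.
  leading term y**2: no divisor's leading term divides it; move 13*y**2 to the remainder.
  leading term y: no divisor's leading term divides it; move -17/9*y to the remainder.
  leading term 1: no divisor's leading term divides it; move -167/63 to the remainder.
  remainder 5/18*y**4 + 179/18*y**3 + 13*y**2 - 17/9*y - 167/63 ≠ 0; add k_4 = 5/18*y**4 + 179/18*y**3 + 13*y**2 - 17/9*y - 167/63 to the basis.

The other S-polynomials (S(h_2,k_3), S(h_1,k_4), S(h_2,k_4), S(k_3,k_4)) all reduce to 0 modulo the current basis, so we have a Gröbner basis.
Inter-reduce: drop elements whose leading term is divisible by another's, tail-reduce, and make monic.
Reduced Gröbner basis: {x - 5/18*y**3 - 59/6*y**2 - 23/3*y + 50/9, y**4 + 179/5*y**3 + 234/5*y**2 - 34/5*y - 334/35}.

These differ, so the ideals are not equal.

No, the ideals differ.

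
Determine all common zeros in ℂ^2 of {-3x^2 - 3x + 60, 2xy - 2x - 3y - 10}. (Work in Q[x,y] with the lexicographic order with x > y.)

{(-5, 0), (4, 18/5)}

Compute a lex Gröbner basis by Buchberger's algorithm.
f_1 = -3x^2 - 3x + 60, LT = x^2.
f_2 = 2xy - 2x - 3y - 10, LT = xy.

S(f_1,f_2): lcm = x^2y. S = x^2 + 5/2xy + 5x - 20y.
  leading term x^2: subtract (-1/3)·f_1 from x^2 + 5/2xy + 5x - 20y → 5/2xy + 4x - 20y + 20
  leading term xy: subtract (5/4)·f_2 from 5/2xy + 4x - 20y + 20 → 13/2x - 65/4y + 65/2
  leading term x: no divisor's leading term divides it; move 13/2x to the remainder.
  leading term y: no divisor's leading term divides it; move -65/4y to the remainder.
  leading term 1: no divisor's leading term divides it; move 65/2 to the remainder.
  remainder 13/2x - 65/4y + 65/2 ≠ 0; add h_3 = 13/2x - 65/4y + 65/2 to the basis.

S(f_2,h_3): lcm = xy. S = -x + 5/2y^2 - 13/2y - 5.
  leading term x: subtract (-2/13)·h_3 from -x + 5/2y^2 - 13/2y - 5 → 5/2y^2 - 9y
  leading term y^2: no divisor's leading term divides it; move 5/2y^2 to the remainder.
  leading term y: no divisor's leading term divides it; move -9y to the remainder.
  remainder 5/2y^2 - 9y ≠ 0; add h_4 = 5/2y^2 - 9y to the basis.

The other S-polynomials (S(f_1,h_3), S(f_1,h_4), S(f_2,h_4), S(h_3,h_4)) all reduce to 0 modulo the current basis, so we have a Gröbner basis.
Inter-reduce: drop elements whose leading term is divisible by another's, tail-reduce, and make monic.
Reduced Gröbner basis: {x - 5/2y + 5, y^2 - 18/5y}.

From the last basis element, y^2 - 18/5y = 0, so y takes values in {0, 18/5}. Each choice, substituted upward through the basis, yields the corresponding point(s) of the solution set.
  y = 0: the earlier basis element becomes x + 5 = 0, giving x = -5 — point (-5, 0).
  y = 18/5: the earlier basis element becomes x - 4 = 0, giving x = 4 — point (4, 18/5).
Substituting each solution back into the original system confirms all equations vanish.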